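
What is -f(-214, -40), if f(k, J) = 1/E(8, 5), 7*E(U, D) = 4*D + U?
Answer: -¼ ≈ -0.25000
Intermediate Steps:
E(U, D) = U/7 + 4*D/7 (E(U, D) = (4*D + U)/7 = (U + 4*D)/7 = U/7 + 4*D/7)
f(k, J) = ¼ (f(k, J) = 1/((⅐)*8 + (4/7)*5) = 1/(8/7 + 20/7) = 1/4 = ¼)
-f(-214, -40) = -1*¼ = -¼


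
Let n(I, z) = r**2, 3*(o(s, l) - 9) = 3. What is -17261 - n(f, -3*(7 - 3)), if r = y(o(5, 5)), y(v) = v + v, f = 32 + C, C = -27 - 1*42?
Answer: -17661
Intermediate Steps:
o(s, l) = 10 (o(s, l) = 9 + (1/3)*3 = 9 + 1 = 10)
C = -69 (C = -27 - 42 = -69)
f = -37 (f = 32 - 69 = -37)
y(v) = 2*v
r = 20 (r = 2*10 = 20)
n(I, z) = 400 (n(I, z) = 20**2 = 400)
-17261 - n(f, -3*(7 - 3)) = -17261 - 1*400 = -17261 - 400 = -17661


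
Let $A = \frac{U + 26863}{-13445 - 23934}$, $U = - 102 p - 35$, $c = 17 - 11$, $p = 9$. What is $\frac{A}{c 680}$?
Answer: $- \frac{2591}{15250632} \approx -0.00016989$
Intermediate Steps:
$c = 6$
$U = -953$ ($U = \left(-102\right) 9 - 35 = -918 - 35 = -953$)
$A = - \frac{25910}{37379}$ ($A = \frac{-953 + 26863}{-13445 - 23934} = \frac{25910}{-37379} = 25910 \left(- \frac{1}{37379}\right) = - \frac{25910}{37379} \approx -0.69317$)
$\frac{A}{c 680} = - \frac{25910}{37379 \cdot 6 \cdot 680} = - \frac{25910}{37379 \cdot 4080} = \left(- \frac{25910}{37379}\right) \frac{1}{4080} = - \frac{2591}{15250632}$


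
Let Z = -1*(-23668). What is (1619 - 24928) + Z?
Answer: 359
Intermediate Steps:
Z = 23668
(1619 - 24928) + Z = (1619 - 24928) + 23668 = -23309 + 23668 = 359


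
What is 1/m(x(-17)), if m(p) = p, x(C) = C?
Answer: -1/17 ≈ -0.058824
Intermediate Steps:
1/m(x(-17)) = 1/(-17) = -1/17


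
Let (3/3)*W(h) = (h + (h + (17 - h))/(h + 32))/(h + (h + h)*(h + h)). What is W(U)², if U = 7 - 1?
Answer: 2401/1299600 ≈ 0.0018475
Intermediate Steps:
U = 6
W(h) = (h + 17/(32 + h))/(h + 4*h²) (W(h) = (h + (h + (17 - h))/(h + 32))/(h + (h + h)*(h + h)) = (h + 17/(32 + h))/(h + (2*h)*(2*h)) = (h + 17/(32 + h))/(h + 4*h²))
W(U)² = ((17 + 6² + 32*6)/(6*(32 + 4*6² + 129*6)))² = ((17 + 36 + 192)/(6*(32 + 4*36 + 774)))² = ((⅙)*245/(32 + 144 + 774))² = ((⅙)*245/950)² = ((⅙)*(1/950)*245)² = (49/1140)² = 2401/1299600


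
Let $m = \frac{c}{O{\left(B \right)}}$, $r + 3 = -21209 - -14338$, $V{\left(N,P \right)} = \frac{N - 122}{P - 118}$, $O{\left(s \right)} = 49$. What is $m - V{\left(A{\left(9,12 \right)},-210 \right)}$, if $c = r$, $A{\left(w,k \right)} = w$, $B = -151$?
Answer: $- \frac{322887}{2296} \approx -140.63$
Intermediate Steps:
$V{\left(N,P \right)} = \frac{-122 + N}{-118 + P}$
$r = -6874$ ($r = -3 - 6871 = -6874$)
$c = -6874$
$m = - \frac{982}{7}$ ($m = - \frac{6874}{49} = \left(-6874\right) \frac{1}{49} = - \frac{982}{7} \approx -140.29$)
$m - V{\left(A{\left(9,12 \right)},-210 \right)} = - \frac{982}{7} - \frac{-122 + 9}{-118 - 210} = - \frac{982}{7} - \frac{1}{-328} \left(-113\right) = - \frac{982}{7} - \left(- \frac{1}{328}\right) \left(-113\right) = - \frac{982}{7} - \frac{113}{328} = - \frac{322887}{2296}$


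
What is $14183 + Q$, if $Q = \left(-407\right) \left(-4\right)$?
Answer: $15811$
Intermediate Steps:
$Q = 1628$
$14183 + Q = 14183 + 1628 = 15811$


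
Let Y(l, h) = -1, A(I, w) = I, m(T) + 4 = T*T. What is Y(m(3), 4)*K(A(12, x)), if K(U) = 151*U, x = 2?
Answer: -1812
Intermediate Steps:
m(T) = -4 + T² (m(T) = -4 + T*T = -4 + T²)
Y(m(3), 4)*K(A(12, x)) = -151*12 = -1*1812 = -1812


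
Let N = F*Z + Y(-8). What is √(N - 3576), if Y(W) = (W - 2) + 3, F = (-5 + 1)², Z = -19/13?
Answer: I*√609479/13 ≈ 60.053*I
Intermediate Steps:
Z = -19/13 (Z = -19*1/13 = -19/13 ≈ -1.4615)
F = 16 (F = (-4)² = 16)
Y(W) = 1 + W (Y(W) = (-2 + W) + 3 = 1 + W)
N = -395/13 (N = 16*(-19/13) + (1 - 8) = -304/13 - 7 = -395/13 ≈ -30.385)
√(N - 3576) = √(-395/13 - 3576) = √(-46883/13) = I*√609479/13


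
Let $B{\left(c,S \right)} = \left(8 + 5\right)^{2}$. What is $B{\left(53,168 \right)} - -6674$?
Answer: $6843$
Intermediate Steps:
$B{\left(c,S \right)} = 169$ ($B{\left(c,S \right)} = 13^{2} = 169$)
$B{\left(53,168 \right)} - -6674 = 169 - -6674 = 169 + 6674 = 6843$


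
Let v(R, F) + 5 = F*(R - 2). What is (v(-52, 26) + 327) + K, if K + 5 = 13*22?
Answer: -801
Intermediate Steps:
v(R, F) = -5 + F*(-2 + R) (v(R, F) = -5 + F*(R - 2) = -5 + F*(-2 + R))
K = 281 (K = -5 + 13*22 = -5 + 286 = 281)
(v(-52, 26) + 327) + K = ((-5 - 2*26 + 26*(-52)) + 327) + 281 = ((-5 - 52 - 1352) + 327) + 281 = (-1409 + 327) + 281 = -1082 + 281 = -801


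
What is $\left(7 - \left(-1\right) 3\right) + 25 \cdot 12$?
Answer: $310$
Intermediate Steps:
$\left(7 - \left(-1\right) 3\right) + 25 \cdot 12 = \left(7 - -3\right) + 300 = \left(7 + 3\right) + 300 = 10 + 300 = 310$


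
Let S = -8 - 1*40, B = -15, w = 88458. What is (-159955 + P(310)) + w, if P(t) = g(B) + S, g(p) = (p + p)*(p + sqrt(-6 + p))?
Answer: -71095 - 30*I*sqrt(21) ≈ -71095.0 - 137.48*I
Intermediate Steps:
g(p) = 2*p*(p + sqrt(-6 + p)) (g(p) = (2*p)*(p + sqrt(-6 + p)) = 2*p*(p + sqrt(-6 + p)))
S = -48 (S = -8 - 40 = -48)
P(t) = 402 - 30*I*sqrt(21) (P(t) = 2*(-15)*(-15 + sqrt(-6 - 15)) - 48 = 2*(-15)*(-15 + sqrt(-21)) - 48 = 2*(-15)*(-15 + I*sqrt(21)) - 48 = (450 - 30*I*sqrt(21)) - 48 = 402 - 30*I*sqrt(21))
(-159955 + P(310)) + w = (-159955 + (402 - 30*I*sqrt(21))) + 88458 = (-159553 - 30*I*sqrt(21)) + 88458 = -71095 - 30*I*sqrt(21)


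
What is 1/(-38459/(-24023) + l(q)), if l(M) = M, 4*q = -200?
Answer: -24023/1162691 ≈ -0.020662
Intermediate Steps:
q = -50 (q = (¼)*(-200) = -50)
1/(-38459/(-24023) + l(q)) = 1/(-38459/(-24023) - 50) = 1/(-38459*(-1/24023) - 50) = 1/(38459/24023 - 50) = 1/(-1162691/24023) = -24023/1162691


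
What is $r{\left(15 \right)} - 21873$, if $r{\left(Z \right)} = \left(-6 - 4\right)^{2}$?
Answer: $-21773$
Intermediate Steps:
$r{\left(Z \right)} = 100$ ($r{\left(Z \right)} = \left(-10\right)^{2} = 100$)
$r{\left(15 \right)} - 21873 = 100 - 21873 = -21773$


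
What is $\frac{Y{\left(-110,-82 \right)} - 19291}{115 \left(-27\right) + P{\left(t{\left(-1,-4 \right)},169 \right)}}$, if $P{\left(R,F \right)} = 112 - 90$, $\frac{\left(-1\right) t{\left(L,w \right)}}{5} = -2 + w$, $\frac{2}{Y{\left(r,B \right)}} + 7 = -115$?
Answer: $\frac{1176752}{188063} \approx 6.2572$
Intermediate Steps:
$Y{\left(r,B \right)} = - \frac{1}{61}$ ($Y{\left(r,B \right)} = \frac{2}{-7 - 115} = \frac{2}{-122} = 2 \left(- \frac{1}{122}\right) = - \frac{1}{61}$)
$t{\left(L,w \right)} = 10 - 5 w$ ($t{\left(L,w \right)} = - 5 \left(-2 + w\right) = 10 - 5 w$)
$P{\left(R,F \right)} = 22$ ($P{\left(R,F \right)} = 112 - 90 = 22$)
$\frac{Y{\left(-110,-82 \right)} - 19291}{115 \left(-27\right) + P{\left(t{\left(-1,-4 \right)},169 \right)}} = \frac{- \frac{1}{61} - 19291}{115 \left(-27\right) + 22} = - \frac{1176752}{61 \left(-3105 + 22\right)} = - \frac{1176752}{61 \left(-3083\right)} = \left(- \frac{1176752}{61}\right) \left(- \frac{1}{3083}\right) = \frac{1176752}{188063}$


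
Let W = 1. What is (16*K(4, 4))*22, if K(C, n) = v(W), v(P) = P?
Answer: 352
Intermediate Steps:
K(C, n) = 1
(16*K(4, 4))*22 = (16*1)*22 = 16*22 = 352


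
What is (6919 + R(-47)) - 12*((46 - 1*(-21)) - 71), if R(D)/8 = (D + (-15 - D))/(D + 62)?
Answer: 6959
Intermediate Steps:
R(D) = -120/(62 + D) (R(D) = 8*((D + (-15 - D))/(D + 62)) = 8*(-15/(62 + D)) = -120/(62 + D))
(6919 + R(-47)) - 12*((46 - 1*(-21)) - 71) = (6919 - 120/(62 - 47)) - 12*((46 - 1*(-21)) - 71) = (6919 - 120/15) - 12*((46 + 21) - 71) = (6919 - 120*1/15) - 12*(67 - 71) = (6919 - 8) - 12*(-4) = 6911 + 48 = 6959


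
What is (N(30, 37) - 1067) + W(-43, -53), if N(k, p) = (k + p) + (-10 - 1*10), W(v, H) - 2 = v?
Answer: -1061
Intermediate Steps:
W(v, H) = 2 + v
N(k, p) = -20 + k + p (N(k, p) = (k + p) + (-10 - 10) = (k + p) - 20 = -20 + k + p)
(N(30, 37) - 1067) + W(-43, -53) = ((-20 + 30 + 37) - 1067) + (2 - 43) = (47 - 1067) - 41 = -1020 - 41 = -1061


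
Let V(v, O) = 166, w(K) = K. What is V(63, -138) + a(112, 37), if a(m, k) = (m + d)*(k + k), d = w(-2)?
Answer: 8306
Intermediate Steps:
d = -2
a(m, k) = 2*k*(-2 + m) (a(m, k) = (m - 2)*(k + k) = (-2 + m)*(2*k) = 2*k*(-2 + m))
V(63, -138) + a(112, 37) = 166 + 2*37*(-2 + 112) = 166 + 2*37*110 = 166 + 8140 = 8306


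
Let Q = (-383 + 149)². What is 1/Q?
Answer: 1/54756 ≈ 1.8263e-5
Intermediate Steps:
Q = 54756 (Q = (-234)² = 54756)
1/Q = 1/54756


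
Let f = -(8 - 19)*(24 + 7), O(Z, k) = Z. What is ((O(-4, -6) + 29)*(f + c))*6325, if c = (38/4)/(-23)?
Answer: 107710625/2 ≈ 5.3855e+7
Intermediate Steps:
c = -19/46 (c = (38*(¼))*(-1/23) = (19/2)*(-1/23) = -19/46 ≈ -0.41304)
f = 341 (f = -(-11)*31 = -1*(-341) = 341)
((O(-4, -6) + 29)*(f + c))*6325 = ((-4 + 29)*(341 - 19/46))*6325 = (25*(15667/46))*6325 = (391675/46)*6325 = 107710625/2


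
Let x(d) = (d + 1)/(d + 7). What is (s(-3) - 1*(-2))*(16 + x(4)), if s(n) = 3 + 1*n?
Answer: 362/11 ≈ 32.909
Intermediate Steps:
s(n) = 3 + n
x(d) = (1 + d)/(7 + d)
(s(-3) - 1*(-2))*(16 + x(4)) = ((3 - 3) - 1*(-2))*(16 + (1 + 4)/(7 + 4)) = (0 + 2)*(16 + 5/11) = 2*(16 + (1/11)*5) = 2*(16 + 5/11) = 2*(181/11) = 362/11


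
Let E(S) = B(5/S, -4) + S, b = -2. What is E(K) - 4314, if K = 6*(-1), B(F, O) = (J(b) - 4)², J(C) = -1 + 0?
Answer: -4295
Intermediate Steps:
J(C) = -1
B(F, O) = 25 (B(F, O) = (-1 - 4)² = (-5)² = 25)
K = -6
E(S) = 25 + S
E(K) - 4314 = (25 - 6) - 4314 = 19 - 4314 = -4295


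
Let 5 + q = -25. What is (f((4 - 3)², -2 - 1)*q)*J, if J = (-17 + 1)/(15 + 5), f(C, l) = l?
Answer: -72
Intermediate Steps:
q = -30 (q = -5 - 25 = -30)
J = -⅘ (J = -16/20 = -16*1/20 = -⅘ ≈ -0.80000)
(f((4 - 3)², -2 - 1)*q)*J = ((-2 - 1)*(-30))*(-⅘) = -3*(-30)*(-⅘) = 90*(-⅘) = -72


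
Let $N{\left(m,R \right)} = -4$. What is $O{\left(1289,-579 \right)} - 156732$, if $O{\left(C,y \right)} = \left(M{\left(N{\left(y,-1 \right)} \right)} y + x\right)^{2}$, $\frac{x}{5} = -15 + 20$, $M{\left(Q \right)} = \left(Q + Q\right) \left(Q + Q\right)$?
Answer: $1371138229$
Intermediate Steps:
$M{\left(Q \right)} = 4 Q^{2}$ ($M{\left(Q \right)} = 2 Q 2 Q = 4 Q^{2}$)
$x = 25$ ($x = 5 \left(-15 + 20\right) = 5 \cdot 5 = 25$)
$O{\left(C,y \right)} = \left(25 + 64 y\right)^{2}$ ($O{\left(C,y \right)} = \left(4 \left(-4\right)^{2} y + 25\right)^{2} = \left(4 \cdot 16 y + 25\right)^{2} = \left(64 y + 25\right)^{2} = \left(25 + 64 y\right)^{2}$)
$O{\left(1289,-579 \right)} - 156732 = \left(25 + 64 \left(-579\right)\right)^{2} - 156732 = \left(25 - 37056\right)^{2} - 156732 = \left(-37031\right)^{2} - 156732 = 1371294961 - 156732 = 1371138229$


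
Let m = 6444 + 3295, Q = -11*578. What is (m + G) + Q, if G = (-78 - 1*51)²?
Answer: 20022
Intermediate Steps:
Q = -6358
m = 9739
G = 16641 (G = (-78 - 51)² = (-129)² = 16641)
(m + G) + Q = (9739 + 16641) - 6358 = 26380 - 6358 = 20022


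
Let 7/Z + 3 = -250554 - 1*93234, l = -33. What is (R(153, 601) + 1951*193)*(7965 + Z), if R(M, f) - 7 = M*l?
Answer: 8548566766532/2889 ≈ 2.9590e+9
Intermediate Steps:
Z = -1/49113 (Z = 7/(-3 + (-250554 - 1*93234)) = 7/(-3 + (-250554 - 93234)) = 7/(-3 - 343788) = 7/(-343791) = 7*(-1/343791) = -1/49113 ≈ -2.0361e-5)
R(M, f) = 7 - 33*M (R(M, f) = 7 + M*(-33) = 7 - 33*M)
(R(153, 601) + 1951*193)*(7965 + Z) = ((7 - 33*153) + 1951*193)*(7965 - 1/49113) = ((7 - 5049) + 376543)*(391185044/49113) = (-5042 + 376543)*(391185044/49113) = 371501*(391185044/49113) = 8548566766532/2889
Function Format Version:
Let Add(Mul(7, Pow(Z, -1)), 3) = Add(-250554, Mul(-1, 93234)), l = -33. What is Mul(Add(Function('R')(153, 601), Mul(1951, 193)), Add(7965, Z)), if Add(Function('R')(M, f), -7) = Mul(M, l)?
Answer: Rational(8548566766532, 2889) ≈ 2.9590e+9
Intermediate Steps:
Z = Rational(-1, 49113) (Z = Mul(7, Pow(Add(-3, Add(-250554, Mul(-1, 93234))), -1)) = Mul(7, Pow(Add(-3, Add(-250554, -93234)), -1)) = Mul(7, Pow(Add(-3, -343788), -1)) = Mul(7, Pow(-343791, -1)) = Mul(7, Rational(-1, 343791)) = Rational(-1, 49113) ≈ -2.0361e-5)
Function('R')(M, f) = Add(7, Mul(-33, M)) (Function('R')(M, f) = Add(7, Mul(M, -33)) = Add(7, Mul(-33, M)))
Mul(Add(Function('R')(153, 601), Mul(1951, 193)), Add(7965, Z)) = Mul(Add(Add(7, Mul(-33, 153)), Mul(1951, 193)), Add(7965, Rational(-1, 49113))) = Mul(Add(Add(7, -5049), 376543), Rational(391185044, 49113)) = Mul(Add(-5042, 376543), Rational(391185044, 49113)) = Mul(371501, Rational(391185044, 49113)) = Rational(8548566766532, 2889)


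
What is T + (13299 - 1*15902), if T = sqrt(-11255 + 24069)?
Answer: -2603 + sqrt(12814) ≈ -2489.8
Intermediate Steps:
T = sqrt(12814) ≈ 113.20
T + (13299 - 1*15902) = sqrt(12814) + (13299 - 1*15902) = sqrt(12814) + (13299 - 15902) = sqrt(12814) - 2603 = -2603 + sqrt(12814)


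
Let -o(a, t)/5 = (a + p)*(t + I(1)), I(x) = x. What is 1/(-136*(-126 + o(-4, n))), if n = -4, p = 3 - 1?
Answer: 1/21216 ≈ 4.7134e-5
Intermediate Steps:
p = 2
o(a, t) = -5*(1 + t)*(2 + a) (o(a, t) = -5*(a + 2)*(t + 1) = -5*(2 + a)*(1 + t) = -5*(1 + t)*(2 + a))
1/(-136*(-126 + o(-4, n))) = 1/(-136*(-126 + (-10 - 10*(-4) - 5*(-4) - 5*(-4)*(-4)))) = 1/(-136*(-126 + (-10 + 40 + 20 - 80))) = 1/(-136*(-126 - 30)) = 1/(-136*(-156)) = 1/21216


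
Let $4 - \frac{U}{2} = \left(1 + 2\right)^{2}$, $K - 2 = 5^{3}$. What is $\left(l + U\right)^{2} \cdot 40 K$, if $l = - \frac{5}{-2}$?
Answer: $285750$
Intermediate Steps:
$K = 127$ ($K = 2 + 5^{3} = 2 + 125 = 127$)
$l = \frac{5}{2}$ ($l = \left(-5\right) \left(- \frac{1}{2}\right) = \frac{5}{2} \approx 2.5$)
$U = -10$ ($U = 8 - 2 \left(1 + 2\right)^{2} = 8 - 2 \cdot 3^{2} = 8 - 18 = -10$)
$\left(l + U\right)^{2} \cdot 40 K = \left(\frac{5}{2} - 10\right)^{2} \cdot 40 \cdot 127 = \left(- \frac{15}{2}\right)^{2} \cdot 40 \cdot 127 = \frac{225}{4} \cdot 40 \cdot 127 = 2250 \cdot 127 = 285750$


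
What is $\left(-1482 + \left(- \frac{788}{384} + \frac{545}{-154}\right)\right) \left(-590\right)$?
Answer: $\frac{3243900535}{3696} \approx 8.7768 \cdot 10^{5}$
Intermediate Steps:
$\left(-1482 + \left(- \frac{788}{384} + \frac{545}{-154}\right)\right) \left(-590\right) = \left(-1482 + \left(\left(-788\right) \frac{1}{384} + 545 \left(- \frac{1}{154}\right)\right)\right) \left(-590\right) = \left(-1482 - \frac{41329}{7392}\right) \left(-590\right) = \left(- \frac{10996273}{7392}\right) \left(-590\right) = \frac{3243900535}{3696}$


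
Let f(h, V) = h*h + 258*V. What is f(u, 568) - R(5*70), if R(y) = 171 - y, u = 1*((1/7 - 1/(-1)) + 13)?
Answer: 7199228/49 ≈ 1.4692e+5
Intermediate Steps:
u = 99/7 (u = 1*((1*(1/7) - 1*(-1)) + 13) = 1*((1/7 + 1) + 13) = 1*(8/7 + 13) = 1*(99/7) = 99/7 ≈ 14.143)
f(h, V) = h**2 + 258*V
f(u, 568) - R(5*70) = ((99/7)**2 + 258*568) - (171 - 5*70) = (9801/49 + 146544) - (171 - 1*350) = 7190457/49 - (171 - 350) = 7190457/49 - 1*(-179) = 7190457/49 + 179 = 7199228/49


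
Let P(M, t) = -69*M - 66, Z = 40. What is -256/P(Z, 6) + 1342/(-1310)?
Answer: -864283/925515 ≈ -0.93384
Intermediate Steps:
P(M, t) = -66 - 69*M
-256/P(Z, 6) + 1342/(-1310) = -256/(-66 - 69*40) + 1342/(-1310) = -256/(-66 - 2760) + 1342*(-1/1310) = -256/(-2826) - 671/655 = -256*(-1/2826) - 671/655 = 128/1413 - 671/655 = -864283/925515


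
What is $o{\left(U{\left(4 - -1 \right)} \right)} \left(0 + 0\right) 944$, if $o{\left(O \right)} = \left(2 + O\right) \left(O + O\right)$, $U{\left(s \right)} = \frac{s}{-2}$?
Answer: $0$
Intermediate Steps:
$U{\left(s \right)} = - \frac{s}{2}$ ($U{\left(s \right)} = s \left(- \frac{1}{2}\right) = - \frac{s}{2}$)
$o{\left(O \right)} = 2 O \left(2 + O\right)$ ($o{\left(O \right)} = \left(2 + O\right) 2 O = 2 O \left(2 + O\right)$)
$o{\left(U{\left(4 - -1 \right)} \right)} \left(0 + 0\right) 944 = 2 \left(- \frac{4 - -1}{2}\right) \left(2 - \frac{4 - -1}{2}\right) \left(0 + 0\right) 944 = 2 \left(- \frac{4 + 1}{2}\right) \left(2 - \frac{4 + 1}{2}\right) 0 \cdot 944 = 2 \left(\left(- \frac{1}{2}\right) 5\right) \left(2 - \frac{5}{2}\right) 0 \cdot 944 = 2 \left(- \frac{5}{2}\right) \left(2 - \frac{5}{2}\right) 0 \cdot 944 = 2 \left(- \frac{5}{2}\right) \left(- \frac{1}{2}\right) 0 \cdot 944 = \frac{5}{2} \cdot 0 \cdot 944 = 0 \cdot 944 = 0$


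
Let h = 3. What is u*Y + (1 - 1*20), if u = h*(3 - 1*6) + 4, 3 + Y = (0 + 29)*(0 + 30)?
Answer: -4354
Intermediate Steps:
Y = 867 (Y = -3 + (0 + 29)*(0 + 30) = -3 + 29*30 = -3 + 870 = 867)
u = -5 (u = 3*(3 - 1*6) + 4 = 3*(3 - 6) + 4 = 3*(-3) + 4 = -9 + 4 = -5)
u*Y + (1 - 1*20) = -5*867 + (1 - 1*20) = -4335 + (1 - 20) = -4335 - 19 = -4354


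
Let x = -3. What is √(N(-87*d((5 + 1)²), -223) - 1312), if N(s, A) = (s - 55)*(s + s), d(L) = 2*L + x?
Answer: 2*√18182759 ≈ 8528.3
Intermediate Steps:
d(L) = -3 + 2*L (d(L) = 2*L - 3 = -3 + 2*L)
N(s, A) = 2*s*(-55 + s) (N(s, A) = (-55 + s)*(2*s) = 2*s*(-55 + s))
√(N(-87*d((5 + 1)²), -223) - 1312) = √(2*(-87*(-3 + 2*(5 + 1)²))*(-55 - 87*(-3 + 2*(5 + 1)²)) - 1312) = √(2*(-87*(-3 + 2*6²))*(-55 - 87*(-3 + 2*6²)) - 1312) = √(2*(-87*(-3 + 2*36))*(-55 - 87*(-3 + 2*36)) - 1312) = √(2*(-87*(-3 + 72))*(-55 - 87*(-3 + 72)) - 1312) = √(2*(-87*69)*(-55 - 87*69) - 1312) = √(2*(-6003)*(-55 - 6003) - 1312) = √(2*(-6003)*(-6058) - 1312) = √(72732348 - 1312) = √72731036 = 2*√18182759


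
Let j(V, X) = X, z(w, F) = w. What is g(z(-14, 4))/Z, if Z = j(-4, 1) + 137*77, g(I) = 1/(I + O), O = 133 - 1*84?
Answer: 1/369250 ≈ 2.7082e-6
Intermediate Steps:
O = 49 (O = 133 - 84 = 49)
g(I) = 1/(49 + I) (g(I) = 1/(I + 49) = 1/(49 + I))
Z = 10550 (Z = 1 + 137*77 = 1 + 10549 = 10550)
g(z(-14, 4))/Z = 1/((49 - 14)*10550) = (1/10550)/35 = (1/35)*(1/10550) = 1/369250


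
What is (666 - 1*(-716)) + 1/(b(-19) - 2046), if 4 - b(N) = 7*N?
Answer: 2638237/1909 ≈ 1382.0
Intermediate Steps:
b(N) = 4 - 7*N
(666 - 1*(-716)) + 1/(b(-19) - 2046) = (666 - 1*(-716)) + 1/((4 - 7*(-19)) - 2046) = (666 + 716) + 1/((4 + 133) - 2046) = 1382 + 1/(137 - 2046) = 1382 + 1/(-1909) = 1382 - 1/1909 = 2638237/1909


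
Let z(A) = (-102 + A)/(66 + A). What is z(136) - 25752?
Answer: -2600935/101 ≈ -25752.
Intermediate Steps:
z(A) = (-102 + A)/(66 + A)
z(136) - 25752 = (-102 + 136)/(66 + 136) - 25752 = 34/202 - 25752 = (1/202)*34 - 25752 = 17/101 - 25752 = -2600935/101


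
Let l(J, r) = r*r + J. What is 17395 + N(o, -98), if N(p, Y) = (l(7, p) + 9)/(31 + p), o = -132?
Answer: 1739455/101 ≈ 17222.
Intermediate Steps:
l(J, r) = J + r² (l(J, r) = r² + J = J + r²)
N(p, Y) = (16 + p²)/(31 + p) (N(p, Y) = ((7 + p²) + 9)/(31 + p) = (16 + p²)/(31 + p))
17395 + N(o, -98) = 17395 + (16 + (-132)²)/(31 - 132) = 17395 + (16 + 17424)/(-101) = 17395 - 1/101*17440 = 17395 - 17440/101 = 1739455/101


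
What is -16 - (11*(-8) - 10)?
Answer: 82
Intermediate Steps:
-16 - (11*(-8) - 10) = -16 - (-88 - 10) = -16 - 1*(-98) = -16 + 98 = 82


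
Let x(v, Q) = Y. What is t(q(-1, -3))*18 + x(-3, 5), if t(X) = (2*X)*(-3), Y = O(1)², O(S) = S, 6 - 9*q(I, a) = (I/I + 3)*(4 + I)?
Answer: 73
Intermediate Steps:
q(I, a) = -10/9 - 4*I/9 (q(I, a) = ⅔ - (I/I + 3)*(4 + I)/9 = ⅔ - (1 + 3)*(4 + I)/9 = ⅔ - 4*(4 + I)/9 = ⅔ - (16 + 4*I)/9 = ⅔ + (-16/9 - 4*I/9) = -10/9 - 4*I/9)
Y = 1 (Y = 1² = 1)
x(v, Q) = 1
t(X) = -6*X
t(q(-1, -3))*18 + x(-3, 5) = -6*(-10/9 - 4/9*(-1))*18 + 1 = -6*(-10/9 + 4/9)*18 + 1 = -6*(-⅔)*18 + 1 = 4*18 + 1 = 72 + 1 = 73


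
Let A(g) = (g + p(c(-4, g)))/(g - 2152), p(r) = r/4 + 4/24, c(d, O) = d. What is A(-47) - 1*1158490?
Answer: -15285116773/13194 ≈ -1.1585e+6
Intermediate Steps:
p(r) = 1/6 + r/4 (p(r) = r*(1/4) + 4*(1/24) = r/4 + 1/6 = 1/6 + r/4)
A(g) = (-5/6 + g)/(-2152 + g) (A(g) = (g + (1/6 + (1/4)*(-4)))/(g - 2152) = (g + (1/6 - 1))/(-2152 + g) = (g - 5/6)/(-2152 + g) = (-5/6 + g)/(-2152 + g))
A(-47) - 1*1158490 = (-5/6 - 47)/(-2152 - 47) - 1*1158490 = -287/6/(-2199) - 1158490 = -1/2199*(-287/6) - 1158490 = 287/13194 - 1158490 = -15285116773/13194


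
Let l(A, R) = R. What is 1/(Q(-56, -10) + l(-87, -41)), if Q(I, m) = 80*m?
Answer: -1/841 ≈ -0.0011891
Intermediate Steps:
1/(Q(-56, -10) + l(-87, -41)) = 1/(80*(-10) - 41) = 1/(-800 - 41) = 1/(-841) = -1/841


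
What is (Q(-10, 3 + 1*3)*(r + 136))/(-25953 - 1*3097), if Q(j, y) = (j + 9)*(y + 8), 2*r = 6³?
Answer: 244/2075 ≈ 0.11759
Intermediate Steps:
r = 108 (r = (½)*6³ = (½)*216 = 108)
Q(j, y) = (8 + y)*(9 + j) (Q(j, y) = (9 + j)*(8 + y) = (8 + y)*(9 + j))
(Q(-10, 3 + 1*3)*(r + 136))/(-25953 - 1*3097) = ((72 + 8*(-10) + 9*(3 + 1*3) - 10*(3 + 1*3))*(108 + 136))/(-25953 - 1*3097) = ((72 - 80 + 9*(3 + 3) - 10*(3 + 3))*244)/(-25953 - 3097) = ((72 - 80 + 9*6 - 10*6)*244)/(-29050) = ((72 - 80 + 54 - 60)*244)*(-1/29050) = -14*244*(-1/29050) = -3416*(-1/29050) = 244/2075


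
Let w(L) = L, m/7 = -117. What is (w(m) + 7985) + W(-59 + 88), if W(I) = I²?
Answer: 8007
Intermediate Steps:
m = -819 (m = 7*(-117) = -819)
(w(m) + 7985) + W(-59 + 88) = (-819 + 7985) + (-59 + 88)² = 7166 + 29² = 7166 + 841 = 8007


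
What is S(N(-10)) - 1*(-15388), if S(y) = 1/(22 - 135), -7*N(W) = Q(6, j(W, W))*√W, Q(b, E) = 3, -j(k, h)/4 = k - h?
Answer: 1738843/113 ≈ 15388.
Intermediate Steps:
j(k, h) = -4*k + 4*h (j(k, h) = -4*(k - h) = -4*k + 4*h)
N(W) = -3*√W/7
S(y) = -1/113 (S(y) = 1/(-113) = -1/113)
S(N(-10)) - 1*(-15388) = -1/113 - 1*(-15388) = -1/113 + 15388 = 1738843/113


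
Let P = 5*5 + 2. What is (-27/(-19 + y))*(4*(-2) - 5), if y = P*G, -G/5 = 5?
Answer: -351/694 ≈ -0.50576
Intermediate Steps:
G = -25 (G = -5*5 = -25)
P = 27 (P = 25 + 2 = 27)
y = -675 (y = 27*(-25) = -675)
(-27/(-19 + y))*(4*(-2) - 5) = (-27/(-19 - 675))*(4*(-2) - 5) = (-27/(-694))*(-8 - 5) = -1/694*(-27)*(-13) = (27/694)*(-13) = -351/694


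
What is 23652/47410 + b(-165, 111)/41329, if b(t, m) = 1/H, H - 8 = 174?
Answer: 88953752933/178306117990 ≈ 0.49888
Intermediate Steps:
H = 182 (H = 8 + 174 = 182)
b(t, m) = 1/182
23652/47410 + b(-165, 111)/41329 = 23652/47410 + (1/182)/41329 = 23652*(1/47410) + (1/182)*(1/41329) = 11826/23705 + 1/7521878 = 88953752933/178306117990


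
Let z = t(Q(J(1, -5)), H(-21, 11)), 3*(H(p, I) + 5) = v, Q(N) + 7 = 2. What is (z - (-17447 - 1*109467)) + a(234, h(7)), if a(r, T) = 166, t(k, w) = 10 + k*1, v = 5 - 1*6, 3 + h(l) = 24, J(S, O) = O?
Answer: 127085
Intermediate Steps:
h(l) = 21 (h(l) = -3 + 24 = 21)
v = -1 (v = 5 - 6 = -1)
Q(N) = -5 (Q(N) = -7 + 2 = -5)
H(p, I) = -16/3 (H(p, I) = -5 + (⅓)*(-1) = -5 - ⅓ = -16/3)
t(k, w) = 10 + k
z = 5 (z = 10 - 5 = 5)
(z - (-17447 - 1*109467)) + a(234, h(7)) = (5 - (-17447 - 1*109467)) + 166 = (5 - (-17447 - 109467)) + 166 = (5 - 1*(-126914)) + 166 = (5 + 126914) + 166 = 126919 + 166 = 127085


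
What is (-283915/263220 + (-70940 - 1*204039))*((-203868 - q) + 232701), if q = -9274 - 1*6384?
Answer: -644053996564169/52644 ≈ -1.2234e+10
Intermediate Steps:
q = -15658 (q = -9274 - 6384 = -15658)
(-283915/263220 + (-70940 - 1*204039))*((-203868 - q) + 232701) = (-283915/263220 + (-70940 - 1*204039))*((-203868 - 1*(-15658)) + 232701) = (-283915*1/263220 + (-70940 - 204039))*((-203868 + 15658) + 232701) = (-56783/52644 - 274979)*(-188210 + 232701) = -14476051259/52644*44491 = -644053996564169/52644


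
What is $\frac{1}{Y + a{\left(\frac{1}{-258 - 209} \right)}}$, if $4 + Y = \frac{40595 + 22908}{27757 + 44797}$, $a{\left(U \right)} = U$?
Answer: $- \frac{33882718}{105947525} \approx -0.31981$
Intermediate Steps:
$Y = - \frac{226713}{72554}$ ($Y = -4 + \frac{40595 + 22908}{27757 + 44797} = -4 + \frac{63503}{72554} = - \frac{226713}{72554} \approx -3.1247$)
$\frac{1}{Y + a{\left(\frac{1}{-258 - 209} \right)}} = \frac{1}{- \frac{226713}{72554} + \frac{1}{-258 - 209}} = \frac{1}{- \frac{226713}{72554} + \frac{1}{-467}} = \frac{1}{- \frac{226713}{72554} - \frac{1}{467}} = \frac{1}{- \frac{105947525}{33882718}} = - \frac{33882718}{105947525}$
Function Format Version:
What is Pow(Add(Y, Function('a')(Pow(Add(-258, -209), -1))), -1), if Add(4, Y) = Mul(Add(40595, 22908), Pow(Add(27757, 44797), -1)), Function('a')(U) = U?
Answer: Rational(-33882718, 105947525) ≈ -0.31981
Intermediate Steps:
Y = Rational(-226713, 72554) (Y = Add(-4, Mul(Add(40595, 22908), Pow(Add(27757, 44797), -1))) = Add(-4, Mul(63503, Pow(72554, -1))) = Add(-4, Mul(63503, Rational(1, 72554))) = Add(-4, Rational(63503, 72554)) = Rational(-226713, 72554) ≈ -3.1247)
Pow(Add(Y, Function('a')(Pow(Add(-258, -209), -1))), -1) = Pow(Add(Rational(-226713, 72554), Pow(Add(-258, -209), -1)), -1) = Pow(Add(Rational(-226713, 72554), Pow(-467, -1)), -1) = Pow(Add(Rational(-226713, 72554), Rational(-1, 467)), -1) = Pow(Rational(-105947525, 33882718), -1) = Rational(-33882718, 105947525)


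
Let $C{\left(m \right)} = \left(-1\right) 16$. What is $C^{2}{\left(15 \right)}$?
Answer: $256$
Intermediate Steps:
$C{\left(m \right)} = -16$
$C^{2}{\left(15 \right)} = \left(-16\right)^{2} = 256$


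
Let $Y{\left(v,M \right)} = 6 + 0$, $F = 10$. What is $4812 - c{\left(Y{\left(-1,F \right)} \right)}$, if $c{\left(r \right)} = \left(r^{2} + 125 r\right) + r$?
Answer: $4020$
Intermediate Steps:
$Y{\left(v,M \right)} = 6$
$c{\left(r \right)} = r^{2} + 126 r$
$4812 - c{\left(Y{\left(-1,F \right)} \right)} = 4812 - 6 \left(126 + 6\right) = 4812 - 6 \cdot 132 = 4812 - 792 = 4020$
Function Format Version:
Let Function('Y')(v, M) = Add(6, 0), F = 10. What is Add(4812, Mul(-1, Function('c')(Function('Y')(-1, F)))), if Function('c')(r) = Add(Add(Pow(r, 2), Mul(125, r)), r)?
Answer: 4020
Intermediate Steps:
Function('Y')(v, M) = 6
Function('c')(r) = Add(Pow(r, 2), Mul(126, r))
Add(4812, Mul(-1, Function('c')(Function('Y')(-1, F)))) = Add(4812, Mul(-1, Mul(6, Add(126, 6)))) = Add(4812, Mul(-1, Mul(6, 132))) = Add(4812, Mul(-1, 792)) = Add(4812, -792) = 4020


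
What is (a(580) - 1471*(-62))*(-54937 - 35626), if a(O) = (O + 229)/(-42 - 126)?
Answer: -1387527224501/168 ≈ -8.2591e+9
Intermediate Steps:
a(O) = -229/168 - O/168 (a(O) = (229 + O)/(-168) = (229 + O)*(-1/168) = -229/168 - O/168)
(a(580) - 1471*(-62))*(-54937 - 35626) = ((-229/168 - 1/168*580) - 1471*(-62))*(-54937 - 35626) = ((-229/168 - 145/42) + 91202)*(-90563) = (-809/168 + 91202)*(-90563) = (15321127/168)*(-90563) = -1387527224501/168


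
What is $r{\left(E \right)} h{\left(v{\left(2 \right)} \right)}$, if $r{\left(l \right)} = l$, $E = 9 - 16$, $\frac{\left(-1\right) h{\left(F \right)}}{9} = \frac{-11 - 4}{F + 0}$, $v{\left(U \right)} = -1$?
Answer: $945$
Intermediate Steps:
$h{\left(F \right)} = \frac{135}{F}$ ($h{\left(F \right)} = - 9 \frac{-11 - 4}{F + 0} = - 9 \left(- \frac{15}{F}\right) = \frac{135}{F}$)
$E = -7$
$r{\left(E \right)} h{\left(v{\left(2 \right)} \right)} = - 7 \frac{135}{-1} = - 7 \cdot 135 \left(-1\right) = \left(-7\right) \left(-135\right) = 945$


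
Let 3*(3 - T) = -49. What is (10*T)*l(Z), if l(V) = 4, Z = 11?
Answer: 2320/3 ≈ 773.33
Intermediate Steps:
T = 58/3 (T = 3 - 1/3*(-49) = 3 + 49/3 = 58/3 ≈ 19.333)
(10*T)*l(Z) = (10*(58/3))*4 = (580/3)*4 = 2320/3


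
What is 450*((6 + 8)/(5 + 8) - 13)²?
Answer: 10811250/169 ≈ 63972.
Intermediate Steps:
450*((6 + 8)/(5 + 8) - 13)² = 450*(14/13 - 13)² = 450*(-155/13)² = 450*(24025/169) = 10811250/169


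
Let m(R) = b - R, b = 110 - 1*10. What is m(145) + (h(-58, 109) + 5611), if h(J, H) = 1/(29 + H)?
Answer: 768109/138 ≈ 5566.0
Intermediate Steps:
b = 100 (b = 110 - 10 = 100)
m(R) = 100 - R
m(145) + (h(-58, 109) + 5611) = (100 - 1*145) + (1/(29 + 109) + 5611) = (100 - 145) + (1/138 + 5611) = -45 + (1/138 + 5611) = -45 + 774319/138 = 768109/138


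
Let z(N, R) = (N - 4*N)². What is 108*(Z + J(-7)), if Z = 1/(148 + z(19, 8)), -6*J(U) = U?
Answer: 428130/3397 ≈ 126.03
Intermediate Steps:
z(N, R) = 9*N² (z(N, R) = (-3*N)² = 9*N²)
J(U) = -U/6
Z = 1/3397 (Z = 1/(148 + 9*19²) = 1/(148 + 9*361) = 1/(148 + 3249) = 1/3397 ≈ 0.00029438)
108*(Z + J(-7)) = 108*(1/3397 - ⅙*(-7)) = 108*(1/3397 + 7/6) = 108*(23785/20382) = 428130/3397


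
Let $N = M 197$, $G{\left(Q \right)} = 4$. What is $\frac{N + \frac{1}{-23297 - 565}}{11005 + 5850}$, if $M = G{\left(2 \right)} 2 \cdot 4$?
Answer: $\frac{150426047}{402194010} \approx 0.37401$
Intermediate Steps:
$M = 32$ ($M = 4 \cdot 2 \cdot 4 = 8 \cdot 4 = 32$)
$N = 6304$ ($N = 32 \cdot 197 = 6304$)
$\frac{N + \frac{1}{-23297 - 565}}{11005 + 5850} = \frac{6304 + \frac{1}{-23297 - 565}}{11005 + 5850} = \frac{6304 + \frac{1}{-23862}}{16855} = \left(6304 - \frac{1}{23862}\right) \frac{1}{16855} = \frac{150426047}{23862} \cdot \frac{1}{16855} = \frac{150426047}{402194010}$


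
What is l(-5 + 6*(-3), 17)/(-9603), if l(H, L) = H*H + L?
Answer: -182/3201 ≈ -0.056857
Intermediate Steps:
l(H, L) = L + H² (l(H, L) = H² + L = L + H²)
l(-5 + 6*(-3), 17)/(-9603) = (17 + (-5 + 6*(-3))²)/(-9603) = (17 + (-5 - 18)²)*(-1/9603) = (17 + (-23)²)*(-1/9603) = (17 + 529)*(-1/9603) = 546*(-1/9603) = -182/3201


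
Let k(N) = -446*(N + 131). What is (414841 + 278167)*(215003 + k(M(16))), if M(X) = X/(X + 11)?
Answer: 2924800762544/27 ≈ 1.0833e+11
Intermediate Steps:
M(X) = X/(11 + X)
k(N) = -58426 - 446*N (k(N) = -446*(131 + N) = -58426 - 446*N)
(414841 + 278167)*(215003 + k(M(16))) = (414841 + 278167)*(215003 + (-58426 - 7136/(11 + 16))) = 693008*(215003 + (-58426 - 7136/27)) = 693008*(215003 - 1584638/27) = 693008*(4220443/27) = 2924800762544/27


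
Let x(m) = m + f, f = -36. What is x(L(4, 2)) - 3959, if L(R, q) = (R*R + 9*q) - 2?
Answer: -3963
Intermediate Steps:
L(R, q) = -2 + R² + 9*q (L(R, q) = (R² + 9*q) - 2 = -2 + R² + 9*q)
x(m) = -36 + m (x(m) = m - 36 = -36 + m)
x(L(4, 2)) - 3959 = (-36 + (-2 + 4² + 9*2)) - 3959 = (-36 + (-2 + 16 + 18)) - 3959 = (-36 + 32) - 3959 = -4 - 3959 = -3963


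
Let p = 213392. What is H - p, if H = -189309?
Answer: -402701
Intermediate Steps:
H - p = -189309 - 1*213392 = -189309 - 213392 = -402701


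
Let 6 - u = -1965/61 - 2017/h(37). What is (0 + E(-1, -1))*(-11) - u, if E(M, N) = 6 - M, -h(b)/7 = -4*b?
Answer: -7404045/63196 ≈ -117.16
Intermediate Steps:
h(b) = 28*b (h(b) = -(-28)*b = 28*b)
u = 2537953/63196 (u = 6 - (-1965/61 - 2017/(28*37)) = 6 - (-1965*1/61 - 2017/1036) = 6 - (-1965/61 - 2017*1/1036) = 6 - (-1965/61 - 2017/1036) = 6 - 1*(-2158777/63196) = 6 + 2158777/63196 = 2537953/63196 ≈ 40.160)
(0 + E(-1, -1))*(-11) - u = (0 + (6 - 1*(-1)))*(-11) - 1*2537953/63196 = (0 + (6 + 1))*(-11) - 2537953/63196 = (0 + 7)*(-11) - 2537953/63196 = 7*(-11) - 2537953/63196 = -77 - 2537953/63196 = -7404045/63196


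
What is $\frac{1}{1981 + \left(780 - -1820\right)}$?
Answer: $\frac{1}{4581} \approx 0.00021829$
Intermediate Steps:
$\frac{1}{1981 + \left(780 - -1820\right)} = \frac{1}{1981 + \left(780 + 1820\right)} = \frac{1}{1981 + 2600} = \frac{1}{4581}$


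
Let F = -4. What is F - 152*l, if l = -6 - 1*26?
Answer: 4860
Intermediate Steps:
l = -32 (l = -6 - 26 = -32)
F - 152*l = -4 - 152*(-32) = -4 + 4864 = 4860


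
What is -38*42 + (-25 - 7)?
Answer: -1628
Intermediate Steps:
-38*42 + (-25 - 7) = -1596 - 32 = -1628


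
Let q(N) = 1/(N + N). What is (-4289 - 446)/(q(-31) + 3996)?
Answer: -293570/247751 ≈ -1.1849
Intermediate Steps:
q(N) = 1/(2*N)
(-4289 - 446)/(q(-31) + 3996) = (-4289 - 446)/((½)/(-31) + 3996) = -4735/((½)*(-1/31) + 3996) = -4735/(-1/62 + 3996) = -4735/247751/62 = -4735*62/247751 = -293570/247751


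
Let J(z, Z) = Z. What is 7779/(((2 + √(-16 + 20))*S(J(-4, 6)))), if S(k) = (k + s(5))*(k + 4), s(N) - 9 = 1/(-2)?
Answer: 7779/580 ≈ 13.412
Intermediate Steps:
s(N) = 17/2 (s(N) = 9 + 1/(-2) = 9 - ½ = 17/2)
S(k) = (4 + k)*(17/2 + k) (S(k) = (k + 17/2)*(k + 4) = (17/2 + k)*(4 + k) = (4 + k)*(17/2 + k))
7779/(((2 + √(-16 + 20))*S(J(-4, 6)))) = 7779/(((2 + √(-16 + 20))*(34 + 6² + (25/2)*6))) = 7779/(((2 + √4)*(34 + 36 + 75))) = 7779/(((2 + 2)*145)) = 7779/((4*145)) = 7779/580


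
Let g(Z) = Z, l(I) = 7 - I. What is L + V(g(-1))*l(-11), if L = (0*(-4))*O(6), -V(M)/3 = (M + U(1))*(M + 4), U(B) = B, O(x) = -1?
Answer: 0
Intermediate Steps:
V(M) = -3*(1 + M)*(4 + M) (V(M) = -3*(M + 1)*(M + 4) = -3*(1 + M)*(4 + M))
L = 0 (L = (0*(-4))*(-1) = 0*(-1) = 0)
L + V(g(-1))*l(-11) = 0 + (-12 - 15*(-1) - 3*(-1)²)*(7 - 1*(-11)) = 0 + (-12 + 15 - 3*1)*(7 + 11) = 0 + (-12 + 15 - 3)*18 = 0 + 0*18 = 0 + 0 = 0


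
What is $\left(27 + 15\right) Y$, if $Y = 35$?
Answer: $1470$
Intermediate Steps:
$\left(27 + 15\right) Y = \left(27 + 15\right) 35 = 42 \cdot 35 = 1470$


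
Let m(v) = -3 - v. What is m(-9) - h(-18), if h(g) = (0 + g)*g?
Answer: -318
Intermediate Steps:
h(g) = g² (h(g) = g*g = g²)
m(-9) - h(-18) = (-3 - 1*(-9)) - 1*(-18)² = (-3 + 9) - 1*324 = 6 - 324 = -318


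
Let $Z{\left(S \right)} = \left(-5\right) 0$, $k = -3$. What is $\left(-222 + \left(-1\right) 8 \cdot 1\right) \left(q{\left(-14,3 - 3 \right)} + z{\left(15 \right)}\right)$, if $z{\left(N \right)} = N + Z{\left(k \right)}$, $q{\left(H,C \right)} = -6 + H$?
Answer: $1150$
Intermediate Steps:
$Z{\left(S \right)} = 0$
$z{\left(N \right)} = N$ ($z{\left(N \right)} = N + 0 = N$)
$\left(-222 + \left(-1\right) 8 \cdot 1\right) \left(q{\left(-14,3 - 3 \right)} + z{\left(15 \right)}\right) = \left(-222 + \left(-1\right) 8 \cdot 1\right) \left(\left(-6 - 14\right) + 15\right) = \left(-222 - 8\right) \left(-20 + 15\right) = \left(-222 - 8\right) \left(-5\right) = \left(-230\right) \left(-5\right) = 1150$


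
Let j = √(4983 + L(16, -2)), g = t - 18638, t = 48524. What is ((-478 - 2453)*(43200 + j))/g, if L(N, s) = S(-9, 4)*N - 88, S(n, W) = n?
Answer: -21103200/4981 - 977*√4751/9962 ≈ -4243.5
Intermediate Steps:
g = 29886 (g = 48524 - 18638 = 29886)
L(N, s) = -88 - 9*N (L(N, s) = -9*N - 88 = -88 - 9*N)
j = √4751 (j = √(4983 + (-88 - 9*16)) = √(4983 + (-88 - 144)) = √(4983 - 232) = √4751 ≈ 68.927)
((-478 - 2453)*(43200 + j))/g = ((-478 - 2453)*(43200 + √4751))/29886 = -2931*(43200 + √4751)*(1/29886) = (-126619200 - 2931*√4751)*(1/29886) = -21103200/4981 - 977*√4751/9962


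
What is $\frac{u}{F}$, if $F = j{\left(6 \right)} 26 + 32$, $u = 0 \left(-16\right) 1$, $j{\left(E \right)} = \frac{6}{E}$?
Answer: $0$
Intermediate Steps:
$u = 0$ ($u = 0 \cdot 1 = 0$)
$F = 58$ ($F = \frac{6}{6} \cdot 26 + 32 = 6 \cdot \frac{1}{6} \cdot 26 + 32 = 1 \cdot 26 + 32 = 26 + 32 = 58$)
$\frac{u}{F} = \frac{0}{58} = 0 \cdot \frac{1}{58} = 0$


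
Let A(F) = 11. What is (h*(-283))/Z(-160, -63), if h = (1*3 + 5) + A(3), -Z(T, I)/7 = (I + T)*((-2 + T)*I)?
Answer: -5377/15931566 ≈ -0.00033751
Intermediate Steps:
Z(T, I) = -7*I*(-2 + T)*(I + T) (Z(T, I) = -7*(I + T)*(-2 + T)*I = -7*(I + T)*I*(-2 + T) = -7*I*(-2 + T)*(I + T))
h = 19 (h = (1*3 + 5) + 11 = (3 + 5) + 11 = 8 + 11 = 19)
(h*(-283))/Z(-160, -63) = (19*(-283))/((7*(-63)*(-1*(-160)**2 + 2*(-63) + 2*(-160) - 1*(-63)*(-160)))) = -5377*(-1/(441*(-1*25600 - 126 - 320 - 10080))) = -5377*(-1/(441*(-25600 - 126 - 320 - 10080))) = -5377/(7*(-63)*(-36126)) = -5377/15931566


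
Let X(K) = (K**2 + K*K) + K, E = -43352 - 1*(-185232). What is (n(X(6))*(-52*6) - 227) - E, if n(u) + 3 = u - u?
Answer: -141171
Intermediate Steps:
E = 141880 (E = -43352 + 185232 = 141880)
X(K) = K + 2*K**2 (X(K) = (K**2 + K**2) + K = 2*K**2 + K = K + 2*K**2)
n(u) = -3 (n(u) = -3 + (u - u) = -3 + 0 = -3)
(n(X(6))*(-52*6) - 227) - E = (-(-156)*6 - 227) - 1*141880 = (-3*(-312) - 227) - 141880 = (936 - 227) - 141880 = 709 - 141880 = -141171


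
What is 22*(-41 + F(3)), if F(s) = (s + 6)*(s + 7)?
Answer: 1078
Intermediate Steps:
F(s) = (6 + s)*(7 + s)
22*(-41 + F(3)) = 22*(-41 + (42 + 3**2 + 13*3)) = 22*(-41 + (42 + 9 + 39)) = 22*(-41 + 90) = 22*49 = 1078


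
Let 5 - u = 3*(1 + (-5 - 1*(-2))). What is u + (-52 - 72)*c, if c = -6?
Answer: 755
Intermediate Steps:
u = 11 (u = 5 - 3*(1 + (-5 - 1*(-2))) = 5 - 3*(1 + (-5 + 2)) = 5 - 3*(1 - 3) = 5 - 3*(-2) = 5 - 1*(-6) = 5 + 6 = 11)
u + (-52 - 72)*c = 11 + (-52 - 72)*(-6) = 11 - 124*(-6) = 11 + 744 = 755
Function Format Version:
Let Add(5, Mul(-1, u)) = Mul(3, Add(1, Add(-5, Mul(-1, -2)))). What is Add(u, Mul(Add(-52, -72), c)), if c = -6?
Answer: 755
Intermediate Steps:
u = 11 (u = Add(5, Mul(-1, Mul(3, Add(1, Add(-5, Mul(-1, -2)))))) = Add(5, Mul(-1, Mul(3, Add(1, Add(-5, 2))))) = Add(5, Mul(-1, Mul(3, Add(1, -3)))) = Add(5, Mul(-1, Mul(3, -2))) = Add(5, Mul(-1, -6)) = Add(5, 6) = 11)
Add(u, Mul(Add(-52, -72), c)) = Add(11, Mul(Add(-52, -72), -6)) = Add(11, Mul(-124, -6)) = Add(11, 744) = 755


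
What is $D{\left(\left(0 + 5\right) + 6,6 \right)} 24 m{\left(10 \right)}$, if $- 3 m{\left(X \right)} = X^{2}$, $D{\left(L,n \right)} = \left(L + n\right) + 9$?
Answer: $-20800$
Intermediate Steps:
$D{\left(L,n \right)} = 9 + L + n$
$m{\left(X \right)} = - \frac{X^{2}}{3}$
$D{\left(\left(0 + 5\right) + 6,6 \right)} 24 m{\left(10 \right)} = \left(9 + \left(\left(0 + 5\right) + 6\right) + 6\right) 24 \left(- \frac{10^{2}}{3}\right) = \left(9 + \left(5 + 6\right) + 6\right) 24 \left(\left(- \frac{1}{3}\right) 100\right) = \left(9 + 11 + 6\right) 24 \left(- \frac{100}{3}\right) = 26 \cdot 24 \left(- \frac{100}{3}\right) = 624 \left(- \frac{100}{3}\right) = -20800$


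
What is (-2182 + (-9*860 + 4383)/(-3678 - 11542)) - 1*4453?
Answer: -100981343/15220 ≈ -6634.8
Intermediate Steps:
(-2182 + (-9*860 + 4383)/(-3678 - 11542)) - 1*4453 = (-2182 + (-7740 + 4383)/(-15220)) - 4453 = (-2182 - 3357*(-1/15220)) - 4453 = (-2182 + 3357/15220) - 4453 = -33206683/15220 - 4453 = -100981343/15220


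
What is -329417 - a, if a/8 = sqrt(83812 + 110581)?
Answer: -329417 - 8*sqrt(194393) ≈ -3.3294e+5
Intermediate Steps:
a = 8*sqrt(194393) (a = 8*sqrt(83812 + 110581) = 8*sqrt(194393) ≈ 3527.2)
-329417 - a = -329417 - 8*sqrt(194393)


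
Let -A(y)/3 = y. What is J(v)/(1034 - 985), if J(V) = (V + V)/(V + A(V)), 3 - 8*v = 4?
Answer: -1/49 ≈ -0.020408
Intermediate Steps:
v = -⅛ (v = 3/8 - ⅛*4 = 3/8 - ½ = -⅛ ≈ -0.12500)
A(y) = -3*y
J(V) = -1 (J(V) = (V + V)/(V - 3*V) = (2*V)/((-2*V)) = (2*V)*(-1/(2*V)) = -1)
J(v)/(1034 - 985) = -1/(1034 - 985) = -1/49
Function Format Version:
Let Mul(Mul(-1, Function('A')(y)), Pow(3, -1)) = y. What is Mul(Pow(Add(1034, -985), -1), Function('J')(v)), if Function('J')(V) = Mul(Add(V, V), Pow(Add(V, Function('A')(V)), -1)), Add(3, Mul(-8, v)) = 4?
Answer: Rational(-1, 49) ≈ -0.020408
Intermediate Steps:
v = Rational(-1, 8) (v = Add(Rational(3, 8), Mul(Rational(-1, 8), 4)) = Add(Rational(3, 8), Rational(-1, 2)) = Rational(-1, 8) ≈ -0.12500)
Function('A')(y) = Mul(-3, y)
Function('J')(V) = -1 (Function('J')(V) = Mul(Add(V, V), Pow(Add(V, Mul(-3, V)), -1)) = Mul(Mul(2, V), Pow(Mul(-2, V), -1)) = Mul(Mul(2, V), Mul(Rational(-1, 2), Pow(V, -1))) = -1)
Mul(Pow(Add(1034, -985), -1), Function('J')(v)) = Mul(Pow(Add(1034, -985), -1), -1) = Mul(Pow(49, -1), -1) = Mul(Rational(1, 49), -1) = Rational(-1, 49)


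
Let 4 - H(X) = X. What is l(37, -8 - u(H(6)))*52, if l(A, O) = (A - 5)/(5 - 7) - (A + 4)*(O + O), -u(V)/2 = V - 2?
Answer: 67392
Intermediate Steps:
H(X) = 4 - X
u(V) = 4 - 2*V (u(V) = -2*(V - 2) = -2*(-2 + V) = 4 - 2*V)
l(A, O) = 5/2 - A/2 - 2*O*(4 + A) (l(A, O) = (-5 + A)/(-2) - (4 + A)*2*O = (-5 + A)*(-½) - 2*O*(4 + A) = (5/2 - A/2) - 2*O*(4 + A) = 5/2 - A/2 - 2*O*(4 + A))
l(37, -8 - u(H(6)))*52 = (5/2 - 8*(-8 - (4 - 2*(4 - 1*6))) - ½*37 - 2*37*(-8 - (4 - 2*(4 - 1*6))))*52 = (5/2 - 8*(-8 - (4 - 2*(4 - 6))) - 37/2 - 2*37*(-8 - (4 - 2*(4 - 6))))*52 = (5/2 - 8*(-8 - (4 - 2*(-2))) - 37/2 - 2*37*(-8 - (4 - 2*(-2))))*52 = (5/2 - 8*(-8 - (4 + 4)) - 37/2 - 2*37*(-8 - (4 + 4)))*52 = (5/2 - 8*(-8 - 1*8) - 37/2 - 2*37*(-8 - 1*8))*52 = (5/2 - 8*(-8 - 8) - 37/2 - 2*37*(-8 - 8))*52 = (5/2 - 8*(-16) - 37/2 - 2*37*(-16))*52 = (5/2 + 128 - 37/2 + 1184)*52 = 1296*52 = 67392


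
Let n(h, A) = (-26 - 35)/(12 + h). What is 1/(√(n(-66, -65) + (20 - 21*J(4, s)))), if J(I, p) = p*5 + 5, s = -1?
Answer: 3*√6846/1141 ≈ 0.21755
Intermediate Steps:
n(h, A) = -61/(12 + h)
J(I, p) = 5 + 5*p (J(I, p) = 5*p + 5 = 5 + 5*p)
1/(√(n(-66, -65) + (20 - 21*J(4, s)))) = 1/(√(-61/(12 - 66) + (20 - 21*(5 + 5*(-1))))) = 1/(√(-61/(-54) + (20 - 21*(5 - 5)))) = 1/(√(-61*(-1/54) + (20 - 21*0))) = 1/(√(61/54 + (20 + 0))) = 1/(√(61/54 + 20)) = 1/(√(1141/54)) = 1/(√6846/18) = 3*√6846/1141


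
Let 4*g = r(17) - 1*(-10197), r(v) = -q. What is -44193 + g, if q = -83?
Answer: -41623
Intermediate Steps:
r(v) = 83 (r(v) = -1*(-83) = 83)
g = 2570 (g = (83 - 1*(-10197))/4 = (83 + 10197)/4 = (¼)*10280 = 2570)
-44193 + g = -44193 + 2570 = -41623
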